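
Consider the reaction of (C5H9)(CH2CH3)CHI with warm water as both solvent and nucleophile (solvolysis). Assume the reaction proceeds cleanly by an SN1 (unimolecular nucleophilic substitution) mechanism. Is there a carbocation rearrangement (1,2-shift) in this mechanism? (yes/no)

yes

The first-formed carbocation is secondary.
The adjacent cyclopentyl carbon already bears 2 other carbon substituents and has a hydrogen to migrate; after a 1,2-hydride shift from that carbon the positive charge sits on a tertiary centre.
Tertiary is more stable than secondary, so the shift occurs.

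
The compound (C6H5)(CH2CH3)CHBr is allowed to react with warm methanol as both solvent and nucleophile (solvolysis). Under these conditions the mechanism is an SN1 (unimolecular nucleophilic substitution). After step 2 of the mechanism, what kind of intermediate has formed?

Step 1: Rate-determining heterolysis of the C–Br bond gives Br⁻ and a secondary carbocation.
Step 2: Nucleophilic capture: the oxygen of CH3OH bonds to the cationic carbon, producing an oxonium-ion intermediate.
After step 2 the species present is an oxonium ion.

oxonium ion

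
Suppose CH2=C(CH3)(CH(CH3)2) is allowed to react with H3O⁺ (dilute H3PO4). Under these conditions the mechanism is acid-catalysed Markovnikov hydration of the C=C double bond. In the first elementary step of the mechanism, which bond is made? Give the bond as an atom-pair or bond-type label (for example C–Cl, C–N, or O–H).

C–H

Step 1: Electrophilic addition begins with the π(C=C) electrons forming a bond to the proton of H3O⁺. Following Markovnikov's rule, the resulting cation is tertiary. H2O is released.
The bond formed in this step is the C–H bond.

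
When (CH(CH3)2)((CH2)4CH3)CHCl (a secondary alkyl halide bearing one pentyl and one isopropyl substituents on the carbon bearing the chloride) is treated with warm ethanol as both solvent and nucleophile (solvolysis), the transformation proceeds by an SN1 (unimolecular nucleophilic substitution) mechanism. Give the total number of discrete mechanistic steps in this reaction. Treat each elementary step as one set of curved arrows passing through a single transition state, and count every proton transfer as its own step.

4

Step 1: Ionisation: the C–Cl σ-bond cleaves heterolytically; both bonding electrons depart with Cl⁻, leaving a secondary carbocation at the α-carbon.
Step 2: A hydride (H with its bonding pair) migrates from the adjacent isopropyl carbon to the cationic centre — a 1,2-hydride shift — upgrading the secondary cation to a tertiary one.
Step 3: A lone pair on the oxygen of CH3CH2OH attacks the carbocation, forming a new C–O σ-bond and an oxonium ion.
Step 4: Deprotonation of the oxonium oxygen by solvent ethanol yields the neutral ether.
Total: 4 elementary steps.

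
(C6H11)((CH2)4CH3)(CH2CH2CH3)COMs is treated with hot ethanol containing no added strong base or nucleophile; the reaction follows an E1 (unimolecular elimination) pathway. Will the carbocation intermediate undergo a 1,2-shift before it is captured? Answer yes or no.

no

The first-formed carbocation is tertiary.
No single 1,2-shift to an adjacent carbon would produce a more-substituted cation than the one already present, so no rearrangement occurs.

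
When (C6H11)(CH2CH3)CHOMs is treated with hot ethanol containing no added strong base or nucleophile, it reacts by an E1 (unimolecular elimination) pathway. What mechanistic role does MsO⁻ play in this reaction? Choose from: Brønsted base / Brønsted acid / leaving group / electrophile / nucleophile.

Step 1: Rate-determining heterolysis of the C–O bond gives MsO⁻ and a secondary carbocation.
MsO⁻ departs with both electrons of the breaking σ-bond — that is the definition of a leaving group.

leaving group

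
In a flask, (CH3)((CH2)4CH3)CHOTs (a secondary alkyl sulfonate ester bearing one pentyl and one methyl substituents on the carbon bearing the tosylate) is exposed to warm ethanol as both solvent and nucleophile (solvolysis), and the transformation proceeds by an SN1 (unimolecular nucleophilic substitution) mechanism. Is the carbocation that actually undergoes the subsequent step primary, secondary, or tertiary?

secondary

Step 1: Rate-determining heterolysis of the C–O bond gives TsO⁻ and a secondary carbocation.
No single 1,2-shift to an adjacent carbon would give a more-substituted cation, so no rearrangement occurs.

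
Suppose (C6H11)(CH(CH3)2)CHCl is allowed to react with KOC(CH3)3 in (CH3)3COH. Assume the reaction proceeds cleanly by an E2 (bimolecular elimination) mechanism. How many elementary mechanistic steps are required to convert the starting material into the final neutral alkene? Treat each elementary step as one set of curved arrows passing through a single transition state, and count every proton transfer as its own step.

Step 1: In one step, (CH3)3CO⁻ pulls off a β-proton, the C–Cl bond cleaves, and a C=C double bond forms between the α- and β-carbons (E2, anti elimination).
Total: 1 elementary step.

1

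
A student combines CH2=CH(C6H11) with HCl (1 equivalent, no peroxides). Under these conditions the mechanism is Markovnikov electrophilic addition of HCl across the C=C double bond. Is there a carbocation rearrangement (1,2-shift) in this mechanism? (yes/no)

yes

The first-formed carbocation is secondary.
The adjacent cyclohexyl carbon already bears 2 other carbon substituents and has a hydrogen to migrate; after a 1,2-hydride shift from that carbon the positive charge sits on a tertiary centre.
Tertiary is more stable than secondary, so the shift occurs.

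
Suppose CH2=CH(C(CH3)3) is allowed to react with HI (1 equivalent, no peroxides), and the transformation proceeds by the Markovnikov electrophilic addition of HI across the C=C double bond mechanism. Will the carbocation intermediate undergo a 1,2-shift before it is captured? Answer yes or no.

The first-formed carbocation is secondary.
The adjacent tert-butyl carbon has no hydrogen but bears methyl groups; migration of one methyl with its bonding pair (a 1,2-methyl shift) places the charge on a tertiary centre.
Tertiary is more stable than secondary, so the shift occurs.

yes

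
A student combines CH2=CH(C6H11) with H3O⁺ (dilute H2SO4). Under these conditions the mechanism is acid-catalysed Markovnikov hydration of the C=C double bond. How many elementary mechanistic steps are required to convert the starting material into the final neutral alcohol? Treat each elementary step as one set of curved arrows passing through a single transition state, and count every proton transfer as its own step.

4

Step 1: Protonation of the alkene by H3O⁺: the π bond acts as the nucleophile and picks up H⁺, giving the more stable (Markovnikov) secondary carbocation. H2O is released.
Step 2: A 1,2-hydride shift from the adjacent cyclohexyl carbon moves the positive charge from the secondary centre to an adjacent carbon, generating a more stable tertiary carbocation.
Step 3: Water acts as the nucleophile: an oxygen lone pair bonds to the cationic carbon, giving an oxonium-ion intermediate.
Step 4: Deprotonation of the oxonium ion by a water molecule delivers the neutral alcohol and regenerates the acid catalyst.
Total: 4 elementary steps.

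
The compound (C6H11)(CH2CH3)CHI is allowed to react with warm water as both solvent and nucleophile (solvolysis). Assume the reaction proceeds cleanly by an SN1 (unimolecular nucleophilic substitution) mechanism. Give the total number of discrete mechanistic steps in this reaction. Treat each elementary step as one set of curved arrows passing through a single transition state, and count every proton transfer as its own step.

4

Step 1: Unassisted departure of I⁻ (taking the C–I bonding pair) generates a secondary carbocation.
Step 2: A hydride (H with its bonding pair) migrates from the adjacent cyclohexyl carbon to the cationic centre — a 1,2-hydride shift — upgrading the secondary cation to a tertiary one.
Step 3: Nucleophilic capture: the oxygen of H2O bonds to the cationic carbon, producing an oxonium-ion intermediate.
Step 4: Proton transfer from the O–H of the oxonium ion to a solvent molecule delivers the neutral alcohol.
Total: 4 elementary steps.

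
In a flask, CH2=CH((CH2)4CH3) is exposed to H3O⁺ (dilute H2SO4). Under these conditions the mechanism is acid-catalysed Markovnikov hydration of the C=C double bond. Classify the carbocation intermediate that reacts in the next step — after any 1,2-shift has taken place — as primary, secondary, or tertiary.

secondary

Step 1: The π electrons of the C=C bond attack a proton of H3O⁺; Markovnikov addition places the new C–H on the less-substituted alkene carbon, so the positive charge ends up on the more-substituted carbon — a secondary carbocation. H2O is released.
No single 1,2-shift to an adjacent carbon would give a more-substituted cation, so no rearrangement occurs.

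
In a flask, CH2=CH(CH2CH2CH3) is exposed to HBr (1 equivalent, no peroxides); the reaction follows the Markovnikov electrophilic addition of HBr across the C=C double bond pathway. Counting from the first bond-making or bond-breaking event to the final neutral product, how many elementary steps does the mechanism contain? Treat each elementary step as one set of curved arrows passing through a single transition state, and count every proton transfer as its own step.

2

Step 1: Protonation of the alkene by HBr: the π bond acts as the nucleophile and picks up H⁺, giving the more stable (Markovnikov) secondary carbocation. The H–Br bond breaks heterolytically, releasing Br⁻.
(No 1,2-shift: no single shift to an adjacent carbon would give a more stable cation.)
Step 2: Nucleophilic attack by Br⁻ on the carbocation completes the addition, giving R–Br.
Total: 2 elementary steps.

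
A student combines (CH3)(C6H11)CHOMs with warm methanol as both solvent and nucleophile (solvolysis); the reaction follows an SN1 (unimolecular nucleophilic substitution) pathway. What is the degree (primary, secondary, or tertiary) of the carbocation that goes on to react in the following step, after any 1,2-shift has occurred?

Step 1: Unassisted departure of MsO⁻ (taking the C–O bonding pair) generates a secondary carbocation.
Step 2: Carbocation rearrangement: a 1,2-hydride shift from the adjacent cyclohexyl carbon converts the initially-formed secondary cation into the more stable tertiary cation.
The cation rearranges from secondary to tertiary via a 1,2-hydride shift from the adjacent cyclohexyl carbon; the tertiary cation is what reacts next.

tertiary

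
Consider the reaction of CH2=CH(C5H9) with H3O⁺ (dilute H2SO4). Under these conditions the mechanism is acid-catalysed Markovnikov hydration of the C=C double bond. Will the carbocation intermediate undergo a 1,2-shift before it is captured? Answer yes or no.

The first-formed carbocation is secondary.
The adjacent cyclopentyl carbon already bears 2 other carbon substituents and has a hydrogen to migrate; after a 1,2-hydride shift from that carbon the positive charge sits on a tertiary centre.
Tertiary is more stable than secondary, so the shift occurs.

yes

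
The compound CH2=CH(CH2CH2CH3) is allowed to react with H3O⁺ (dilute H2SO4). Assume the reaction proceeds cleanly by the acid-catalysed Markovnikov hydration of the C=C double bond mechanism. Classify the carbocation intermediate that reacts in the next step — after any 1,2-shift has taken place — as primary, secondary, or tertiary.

secondary

Step 1: Electrophilic addition begins with the π(C=C) electrons forming a bond to the proton of H3O⁺. Following Markovnikov's rule, the resulting cation is secondary. H2O is released.
No single 1,2-shift to an adjacent carbon would give a more-substituted cation, so no rearrangement occurs.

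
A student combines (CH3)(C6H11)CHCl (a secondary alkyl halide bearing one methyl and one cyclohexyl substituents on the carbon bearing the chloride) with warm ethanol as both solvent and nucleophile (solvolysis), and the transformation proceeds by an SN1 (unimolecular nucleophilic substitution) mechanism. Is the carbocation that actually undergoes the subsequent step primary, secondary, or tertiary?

Step 1: Unassisted departure of Cl⁻ (taking the C–Cl bonding pair) generates a secondary carbocation.
Step 2: A 1,2-hydride shift from the adjacent cyclohexyl carbon moves the positive charge from the secondary centre to an adjacent carbon, generating a more stable tertiary carbocation.
The cation rearranges from secondary to tertiary via a 1,2-hydride shift from the adjacent cyclohexyl carbon; the tertiary cation is what reacts next.

tertiary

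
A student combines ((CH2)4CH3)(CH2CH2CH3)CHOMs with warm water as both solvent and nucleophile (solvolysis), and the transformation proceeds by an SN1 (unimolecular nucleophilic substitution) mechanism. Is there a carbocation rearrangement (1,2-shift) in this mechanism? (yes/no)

no

The first-formed carbocation is secondary.
No single 1,2-shift to an adjacent carbon would produce a more-substituted cation than the one already present, so no rearrangement occurs.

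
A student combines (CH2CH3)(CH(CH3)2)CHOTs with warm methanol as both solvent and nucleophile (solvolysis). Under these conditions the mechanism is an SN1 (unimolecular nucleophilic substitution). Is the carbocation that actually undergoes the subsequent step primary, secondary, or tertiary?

tertiary

Step 1: The C–O bond breaks with both electrons going to the tosylate; TsO⁻ leaves and a secondary carbocation remains.
Step 2: Carbocation rearrangement: a 1,2-hydride shift from the adjacent isopropyl carbon converts the initially-formed secondary cation into the more stable tertiary cation.
The cation rearranges from secondary to tertiary via a 1,2-hydride shift from the adjacent isopropyl carbon; the tertiary cation is what reacts next.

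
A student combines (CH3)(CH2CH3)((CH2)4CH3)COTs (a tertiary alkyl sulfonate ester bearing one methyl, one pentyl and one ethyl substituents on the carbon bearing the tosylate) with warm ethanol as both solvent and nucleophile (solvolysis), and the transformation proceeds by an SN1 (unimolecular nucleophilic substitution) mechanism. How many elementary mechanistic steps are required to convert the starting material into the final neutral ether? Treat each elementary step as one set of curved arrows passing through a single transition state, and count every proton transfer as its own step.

Step 1: The C–O bond breaks with both electrons going to the tosylate; TsO⁻ leaves and a tertiary carbocation remains.
(No 1,2-shift: no single shift to an adjacent carbon would give a more stable cation.)
Step 2: A lone pair on the oxygen of CH3CH2OH attacks the carbocation, forming a new C–O σ-bond and an oxonium ion.
Step 3: Proton transfer from the O–H of the oxonium ion to a solvent molecule delivers the neutral ether.
Total: 3 elementary steps.

3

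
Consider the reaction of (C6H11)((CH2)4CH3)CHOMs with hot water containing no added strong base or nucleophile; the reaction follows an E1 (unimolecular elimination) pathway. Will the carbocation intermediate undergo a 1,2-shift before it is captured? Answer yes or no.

The first-formed carbocation is secondary.
The adjacent cyclohexyl carbon already bears 2 other carbon substituents and has a hydrogen to migrate; after a 1,2-hydride shift from that carbon the positive charge sits on a tertiary centre.
Tertiary is more stable than secondary, so the shift occurs.

yes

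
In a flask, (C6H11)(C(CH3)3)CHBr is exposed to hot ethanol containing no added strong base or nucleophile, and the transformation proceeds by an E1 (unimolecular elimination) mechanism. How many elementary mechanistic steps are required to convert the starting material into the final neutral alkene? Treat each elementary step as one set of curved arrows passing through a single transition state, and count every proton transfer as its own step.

3

Step 1: Unassisted departure of Br⁻ (taking the C–Br bonding pair) generates a secondary carbocation.
Step 2: Carbocation rearrangement: a 1,2-hydride shift from the adjacent cyclohexyl carbon converts the initially-formed secondary cation into the more stable tertiary cation.
Step 3: An ethanol molecule (solvent) deprotonates a β-carbon; as the C–H bond breaks, those electrons form the new alkene π bond.
Total: 3 elementary steps.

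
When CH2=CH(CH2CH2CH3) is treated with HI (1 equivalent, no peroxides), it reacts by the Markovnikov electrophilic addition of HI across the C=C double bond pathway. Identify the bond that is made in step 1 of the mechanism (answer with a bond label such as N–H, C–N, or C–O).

Step 1: Electrophilic addition begins with the π(C=C) electrons forming a bond to the proton of HI. Following Markovnikov's rule, the resulting cation is secondary. The H–I bond breaks heterolytically, releasing I⁻.
The bond formed in this step is the C–H bond.

C–H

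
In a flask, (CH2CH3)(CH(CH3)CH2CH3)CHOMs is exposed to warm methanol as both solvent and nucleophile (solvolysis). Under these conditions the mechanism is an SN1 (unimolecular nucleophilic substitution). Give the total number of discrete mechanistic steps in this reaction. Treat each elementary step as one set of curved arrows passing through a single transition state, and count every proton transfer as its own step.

4

Step 1: Unassisted departure of MsO⁻ (taking the C–O bonding pair) generates a secondary carbocation.
Step 2: A 1,2-hydride shift from the adjacent sec-butyl carbon moves the positive charge from the secondary centre to an adjacent carbon, generating a more stable tertiary carbocation.
Step 3: CH3OH donates an oxygen lone pair into the empty p orbital of the cation, giving a protonated ether (an oxonium ion).
Step 4: Deprotonation of the oxonium oxygen by solvent methanol yields the neutral ether.
Total: 4 elementary steps.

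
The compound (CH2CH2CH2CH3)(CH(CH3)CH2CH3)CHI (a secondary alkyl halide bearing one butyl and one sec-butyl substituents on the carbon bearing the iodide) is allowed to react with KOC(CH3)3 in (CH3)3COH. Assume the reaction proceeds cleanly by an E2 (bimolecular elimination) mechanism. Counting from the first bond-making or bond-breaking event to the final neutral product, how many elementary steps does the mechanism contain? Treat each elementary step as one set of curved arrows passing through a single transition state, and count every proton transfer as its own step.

Step 1: Concerted anti-periplanar elimination: (CH3)3CO⁻ abstracts a β-H while I⁻ leaves, and the C–H electrons become the new C=C π bond — all in a single transition state.
Total: 1 elementary step.

1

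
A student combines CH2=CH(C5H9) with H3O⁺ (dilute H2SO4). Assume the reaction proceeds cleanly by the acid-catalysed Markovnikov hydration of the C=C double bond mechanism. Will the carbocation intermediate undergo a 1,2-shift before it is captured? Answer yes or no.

The first-formed carbocation is secondary.
The adjacent cyclopentyl carbon already bears 2 other carbon substituents and has a hydrogen to migrate; after a 1,2-hydride shift from that carbon the positive charge sits on a tertiary centre.
Tertiary is more stable than secondary, so the shift occurs.

yes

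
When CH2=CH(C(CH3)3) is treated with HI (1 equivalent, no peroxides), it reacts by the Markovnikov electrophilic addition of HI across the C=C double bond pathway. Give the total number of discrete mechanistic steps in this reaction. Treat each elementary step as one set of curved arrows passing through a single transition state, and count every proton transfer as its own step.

Step 1: Electrophilic addition begins with the π(C=C) electrons forming a bond to the proton of HI. Following Markovnikov's rule, the resulting cation is secondary. The H–I bond breaks heterolytically, releasing I⁻.
Step 2: Carbocation rearrangement: a 1,2-methyl shift from the adjacent tert-butyl carbon converts the initially-formed secondary cation into the more stable tertiary cation.
Step 3: I⁻ captures the cation: a lone pair on I⁻ fills the empty p orbital, producing the alkyl halide product.
Total: 3 elementary steps.

3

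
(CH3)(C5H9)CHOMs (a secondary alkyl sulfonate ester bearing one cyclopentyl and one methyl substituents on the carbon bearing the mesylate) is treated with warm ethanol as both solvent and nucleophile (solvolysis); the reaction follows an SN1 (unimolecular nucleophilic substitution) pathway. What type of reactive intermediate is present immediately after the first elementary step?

secondary carbocation

Step 1: The C–O bond breaks with both electrons going to the mesylate; MsO⁻ leaves and a secondary carbocation remains.
After step 1 the species present is a secondary carbocation.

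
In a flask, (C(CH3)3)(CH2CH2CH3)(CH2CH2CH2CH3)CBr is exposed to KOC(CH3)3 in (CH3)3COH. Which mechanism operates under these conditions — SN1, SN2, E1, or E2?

Conditions: a strong/bulky base with a tertiary substrate bearing a β-hydrogen.
These conditions are the textbook signature of the E2 pathway.
A strong (often hindered) base removes a β-H in concert with loss of the leaving group — bimolecular elimination.

E2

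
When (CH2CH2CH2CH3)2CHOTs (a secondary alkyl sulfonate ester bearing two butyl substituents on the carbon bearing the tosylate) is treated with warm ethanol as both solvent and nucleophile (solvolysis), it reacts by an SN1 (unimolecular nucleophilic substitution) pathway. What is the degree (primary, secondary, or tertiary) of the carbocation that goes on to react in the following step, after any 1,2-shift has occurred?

Step 1: The C–O bond breaks with both electrons going to the tosylate; TsO⁻ leaves and a secondary carbocation remains.
No single 1,2-shift to an adjacent carbon would give a more-substituted cation, so no rearrangement occurs.

secondary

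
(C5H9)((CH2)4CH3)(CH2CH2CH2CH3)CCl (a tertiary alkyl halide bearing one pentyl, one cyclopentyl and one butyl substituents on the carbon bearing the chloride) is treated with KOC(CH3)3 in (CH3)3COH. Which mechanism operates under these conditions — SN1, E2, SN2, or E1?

Conditions: a strong/bulky base with a tertiary substrate bearing a β-hydrogen.
These conditions are the textbook signature of the E2 pathway.
A strong (often hindered) base removes a β-H in concert with loss of the leaving group — bimolecular elimination.

E2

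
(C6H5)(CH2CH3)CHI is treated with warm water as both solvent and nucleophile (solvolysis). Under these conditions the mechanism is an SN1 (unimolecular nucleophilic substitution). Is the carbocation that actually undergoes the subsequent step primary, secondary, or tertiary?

secondary

Step 1: Ionisation: the C–I σ-bond cleaves heterolytically; both bonding electrons depart with I⁻, leaving a secondary carbocation at the α-carbon.
No single 1,2-shift to an adjacent carbon would give a more-substituted cation, so no rearrangement occurs.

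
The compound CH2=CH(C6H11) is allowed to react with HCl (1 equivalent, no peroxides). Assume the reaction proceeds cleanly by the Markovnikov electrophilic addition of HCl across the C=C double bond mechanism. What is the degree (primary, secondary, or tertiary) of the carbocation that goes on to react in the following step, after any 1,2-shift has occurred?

tertiary

Step 1: Protonation of the alkene by HCl: the π bond acts as the nucleophile and picks up H⁺, giving the more stable (Markovnikov) secondary carbocation. The H–Cl bond breaks heterolytically, releasing Cl⁻.
Step 2: A hydride (H with its bonding pair) migrates from the adjacent cyclohexyl carbon to the cationic centre — a 1,2-hydride shift — upgrading the secondary cation to a tertiary one.
The cation rearranges from secondary to tertiary via a 1,2-hydride shift from the adjacent cyclohexyl carbon; the tertiary cation is what reacts next.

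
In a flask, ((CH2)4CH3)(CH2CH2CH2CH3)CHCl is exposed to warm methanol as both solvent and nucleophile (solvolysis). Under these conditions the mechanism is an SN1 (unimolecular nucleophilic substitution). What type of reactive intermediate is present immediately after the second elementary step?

Step 1: Ionisation: the C–Cl σ-bond cleaves heterolytically; both bonding electrons depart with Cl⁻, leaving a secondary carbocation at the α-carbon.
Step 2: Nucleophilic capture: the oxygen of CH3OH bonds to the cationic carbon, producing an oxonium-ion intermediate.
After step 2 the species present is an oxonium ion.

oxonium ion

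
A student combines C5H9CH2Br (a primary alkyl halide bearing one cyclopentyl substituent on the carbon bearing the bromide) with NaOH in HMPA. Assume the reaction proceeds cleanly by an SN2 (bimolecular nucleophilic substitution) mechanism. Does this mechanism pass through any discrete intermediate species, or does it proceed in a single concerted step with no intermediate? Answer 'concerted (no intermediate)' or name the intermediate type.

The hydroxide nucleophile donates a lone pair from O to the α-carbon in a backside attack; simultaneously the C–Br σ-bond breaks and both of its electrons leave with Br⁻. One concerted step with inversion of configuration.
All bond changes occur in one transition state; no discrete intermediate is formed.

concerted (no intermediate)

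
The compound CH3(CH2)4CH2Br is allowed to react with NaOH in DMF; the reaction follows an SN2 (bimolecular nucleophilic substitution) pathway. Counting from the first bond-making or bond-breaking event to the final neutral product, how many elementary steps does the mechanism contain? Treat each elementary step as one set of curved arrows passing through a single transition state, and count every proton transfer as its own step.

1

Step 1: Backside attack by OH⁻ on the carbon bearing the bromide: the new C–O bond forms as the C–Br bond breaks, with Walden inversion at carbon.
Total: 1 elementary step.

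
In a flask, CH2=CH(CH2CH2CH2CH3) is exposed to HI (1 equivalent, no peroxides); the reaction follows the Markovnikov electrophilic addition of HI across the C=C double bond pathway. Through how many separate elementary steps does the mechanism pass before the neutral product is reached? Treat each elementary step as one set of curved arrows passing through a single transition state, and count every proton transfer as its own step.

2

Step 1: The π electrons of the C=C bond attack a proton of HI; Markovnikov addition places the new C–H on the less-substituted alkene carbon, so the positive charge ends up on the more-substituted carbon — a secondary carbocation. The H–I bond breaks heterolytically, releasing I⁻.
(No 1,2-shift: no single shift to an adjacent carbon would give a more stable cation.)
Step 2: I⁻ captures the cation: a lone pair on I⁻ fills the empty p orbital, producing the alkyl halide product.
Total: 2 elementary steps.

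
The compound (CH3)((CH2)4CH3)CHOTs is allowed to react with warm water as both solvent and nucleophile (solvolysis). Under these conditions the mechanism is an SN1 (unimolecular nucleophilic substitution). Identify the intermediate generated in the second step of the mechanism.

Step 1: Rate-determining heterolysis of the C–O bond gives TsO⁻ and a secondary carbocation.
Step 2: A lone pair on the oxygen of H2O attacks the carbocation, forming a new C–O σ-bond and an oxonium ion.
After step 2 the species present is an oxonium ion.

oxonium ion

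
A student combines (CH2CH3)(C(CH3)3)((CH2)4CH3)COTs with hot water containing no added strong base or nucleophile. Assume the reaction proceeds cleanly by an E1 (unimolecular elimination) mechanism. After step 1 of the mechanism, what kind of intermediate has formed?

Step 1: Unassisted departure of TsO⁻ (taking the C–O bonding pair) generates a tertiary carbocation.
After step 1 the species present is a tertiary carbocation.

tertiary carbocation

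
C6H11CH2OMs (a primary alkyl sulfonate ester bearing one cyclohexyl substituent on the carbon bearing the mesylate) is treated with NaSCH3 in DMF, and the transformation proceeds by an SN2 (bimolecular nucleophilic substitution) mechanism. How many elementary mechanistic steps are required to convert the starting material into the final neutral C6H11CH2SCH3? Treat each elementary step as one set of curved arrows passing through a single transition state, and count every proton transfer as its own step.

Step 1: CH3S⁻ attacks the back face of the α-carbon while MsO⁻ departs with the C–O bonding pair — a single concerted displacement through a pentacoordinate transition state.
Total: 1 elementary step.

1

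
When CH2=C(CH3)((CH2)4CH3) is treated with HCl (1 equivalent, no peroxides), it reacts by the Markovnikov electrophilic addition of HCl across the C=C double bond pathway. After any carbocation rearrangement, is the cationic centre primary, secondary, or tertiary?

Step 1: Protonation of the alkene by HCl: the π bond acts as the nucleophile and picks up H⁺, giving the more stable (Markovnikov) tertiary carbocation. The H–Cl bond breaks heterolytically, releasing Cl⁻.
No single 1,2-shift to an adjacent carbon would give a more-substituted cation, so no rearrangement occurs.

tertiary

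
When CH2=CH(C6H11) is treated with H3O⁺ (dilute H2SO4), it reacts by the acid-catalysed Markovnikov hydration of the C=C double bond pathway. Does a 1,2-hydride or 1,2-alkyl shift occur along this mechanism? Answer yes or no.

yes

The first-formed carbocation is secondary.
The adjacent cyclohexyl carbon already bears 2 other carbon substituents and has a hydrogen to migrate; after a 1,2-hydride shift from that carbon the positive charge sits on a tertiary centre.
Tertiary is more stable than secondary, so the shift occurs.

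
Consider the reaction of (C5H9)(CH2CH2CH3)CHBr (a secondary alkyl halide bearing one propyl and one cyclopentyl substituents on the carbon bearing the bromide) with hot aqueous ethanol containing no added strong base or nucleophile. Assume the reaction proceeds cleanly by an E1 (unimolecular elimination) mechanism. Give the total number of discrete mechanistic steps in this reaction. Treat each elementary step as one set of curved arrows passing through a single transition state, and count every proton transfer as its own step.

3

Step 1: Unassisted departure of Br⁻ (taking the C–Br bonding pair) generates a secondary carbocation.
Step 2: A hydride (H with its bonding pair) migrates from the adjacent cyclopentyl carbon to the cationic centre — a 1,2-hydride shift — upgrading the secondary cation to a tertiary one.
Step 3: A weak base (a water (or ethanol) molecule from the solvent) removes a proton from a carbon adjacent to the cationic centre; the electrons of that C–H bond become the new π(C=C) bond, giving the alkene.
Total: 3 elementary steps.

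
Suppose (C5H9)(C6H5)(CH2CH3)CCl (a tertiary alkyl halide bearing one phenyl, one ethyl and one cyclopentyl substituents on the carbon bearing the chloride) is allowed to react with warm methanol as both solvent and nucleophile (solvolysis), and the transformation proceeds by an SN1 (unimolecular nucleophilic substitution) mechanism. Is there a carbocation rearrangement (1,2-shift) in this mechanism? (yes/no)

The first-formed carbocation is tertiary.
No single 1,2-shift to an adjacent carbon would produce a more-substituted cation than the one already present, so no rearrangement occurs.

no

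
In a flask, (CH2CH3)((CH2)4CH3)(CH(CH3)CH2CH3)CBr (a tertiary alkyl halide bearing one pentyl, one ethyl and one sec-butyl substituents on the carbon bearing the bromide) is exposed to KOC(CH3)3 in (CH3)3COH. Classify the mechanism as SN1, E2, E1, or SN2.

E2

Conditions: a strong/bulky base with a tertiary substrate bearing a β-hydrogen.
These conditions are the textbook signature of the E2 pathway.
A strong (often hindered) base removes a β-H in concert with loss of the leaving group — bimolecular elimination.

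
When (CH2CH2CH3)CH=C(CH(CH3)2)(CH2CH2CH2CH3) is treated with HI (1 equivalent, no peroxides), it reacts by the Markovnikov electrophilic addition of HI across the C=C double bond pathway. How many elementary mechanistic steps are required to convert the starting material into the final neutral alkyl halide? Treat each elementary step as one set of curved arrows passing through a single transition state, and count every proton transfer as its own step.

Step 1: The π electrons of the C=C bond attack a proton of HI; Markovnikov addition places the new C–H on the less-substituted alkene carbon, so the positive charge ends up on the more-substituted carbon — a tertiary carbocation. The H–I bond breaks heterolytically, releasing I⁻.
(No 1,2-shift: no single shift to an adjacent carbon would give a more stable cation.)
Step 2: Nucleophilic attack by I⁻ on the carbocation completes the addition, giving R–I.
Total: 2 elementary steps.

2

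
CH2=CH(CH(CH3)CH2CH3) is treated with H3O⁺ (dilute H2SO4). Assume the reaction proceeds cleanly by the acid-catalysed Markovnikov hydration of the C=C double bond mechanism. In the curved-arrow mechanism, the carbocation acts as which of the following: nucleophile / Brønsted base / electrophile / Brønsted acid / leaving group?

electrophile

Step 3: Nucleophilic capture of the cation by H2O produces the protonated alcohol (an oxonium ion).
The carbocation accepts an electron pair into an empty or π* orbital — it is the electrophile.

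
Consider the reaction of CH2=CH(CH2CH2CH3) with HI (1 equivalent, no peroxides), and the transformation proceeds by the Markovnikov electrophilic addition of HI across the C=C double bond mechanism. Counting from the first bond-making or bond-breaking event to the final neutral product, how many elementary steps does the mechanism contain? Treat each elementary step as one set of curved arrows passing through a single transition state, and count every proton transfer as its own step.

2

Step 1: The π electrons of the C=C bond attack a proton of HI; Markovnikov addition places the new C–H on the less-substituted alkene carbon, so the positive charge ends up on the more-substituted carbon — a secondary carbocation. The H–I bond breaks heterolytically, releasing I⁻.
(No 1,2-shift: no single shift to an adjacent carbon would give a more stable cation.)
Step 2: The I⁻ anion donates a lone pair to the carbocation, forming the new C–I σ-bond and giving the neutral alkyl halide.
Total: 2 elementary steps.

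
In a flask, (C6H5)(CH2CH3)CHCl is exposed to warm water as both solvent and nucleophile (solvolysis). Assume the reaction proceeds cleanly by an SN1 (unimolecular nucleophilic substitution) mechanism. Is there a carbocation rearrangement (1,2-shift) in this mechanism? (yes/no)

The first-formed carbocation is secondary.
No single 1,2-shift to an adjacent carbon would produce a more-substituted cation than the one already present, so no rearrangement occurs.

no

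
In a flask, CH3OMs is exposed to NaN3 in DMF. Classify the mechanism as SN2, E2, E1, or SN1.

SN2

Conditions: a methyl substrate with a strong nucleophile in the polar aprotic solvent DMF.
These conditions are the textbook signature of the SN2 pathway.
An unhindered substrate with a strong nucleophile in a polar aprotic solvent favours one-step backside displacement.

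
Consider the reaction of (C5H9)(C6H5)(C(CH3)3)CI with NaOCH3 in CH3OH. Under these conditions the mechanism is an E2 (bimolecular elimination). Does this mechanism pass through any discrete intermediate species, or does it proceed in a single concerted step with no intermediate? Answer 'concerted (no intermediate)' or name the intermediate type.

The strong base CH3O⁻ removes a β-hydrogen; in the same concerted event the electrons of the breaking C–H bond form the new π(C=C) bond and the C–I σ-bond breaks, expelling I⁻. Anti-periplanar geometry; one transition state.
All bond changes occur in one transition state; no discrete intermediate is formed.

concerted (no intermediate)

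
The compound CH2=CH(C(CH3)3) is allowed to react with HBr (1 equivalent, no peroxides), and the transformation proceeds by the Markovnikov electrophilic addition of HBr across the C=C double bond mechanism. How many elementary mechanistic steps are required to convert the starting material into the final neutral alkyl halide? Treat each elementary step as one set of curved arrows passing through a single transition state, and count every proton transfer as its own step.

Step 1: The π electrons of the C=C bond attack a proton of HBr; Markovnikov addition places the new C–H on the less-substituted alkene carbon, so the positive charge ends up on the more-substituted carbon — a secondary carbocation. The H–Br bond breaks heterolytically, releasing Br⁻.
Step 2: A methyl group with its bonding pair migrates from the adjacent tert-butyl carbon to the cationic centre — a 1,2-methyl shift — upgrading the secondary cation to a tertiary one.
Step 3: The Br⁻ anion donates a lone pair to the carbocation, forming the new C–Br σ-bond and giving the neutral alkyl halide.
Total: 3 elementary steps.

3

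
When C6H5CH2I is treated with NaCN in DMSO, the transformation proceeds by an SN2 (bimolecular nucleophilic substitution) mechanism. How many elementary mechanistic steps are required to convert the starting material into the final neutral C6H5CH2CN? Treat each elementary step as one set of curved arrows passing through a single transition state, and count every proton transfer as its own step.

1

Step 1: Backside attack by CN⁻ on the carbon bearing the iodide: the new C–C bond forms as the C–I bond breaks, with Walden inversion at carbon.
Total: 1 elementary step.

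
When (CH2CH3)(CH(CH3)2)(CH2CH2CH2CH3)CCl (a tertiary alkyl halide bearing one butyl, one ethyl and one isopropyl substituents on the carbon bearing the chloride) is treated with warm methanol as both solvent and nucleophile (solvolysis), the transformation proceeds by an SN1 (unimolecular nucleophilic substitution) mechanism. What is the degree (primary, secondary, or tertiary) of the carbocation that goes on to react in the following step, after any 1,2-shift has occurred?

Step 1: Unassisted departure of Cl⁻ (taking the C–Cl bonding pair) generates a tertiary carbocation.
No single 1,2-shift to an adjacent carbon would give a more-substituted cation, so no rearrangement occurs.

tertiary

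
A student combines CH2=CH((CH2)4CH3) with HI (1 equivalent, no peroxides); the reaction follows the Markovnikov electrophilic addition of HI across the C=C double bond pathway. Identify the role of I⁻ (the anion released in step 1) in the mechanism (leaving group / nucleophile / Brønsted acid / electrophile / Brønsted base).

Step 2: I⁻ captures the cation: a lone pair on I⁻ fills the empty p orbital, producing the alkyl halide product.
I⁻ (the anion released in step 1) donates an electron pair to form a new σ-bond to carbon — it is the nucleophile.

nucleophile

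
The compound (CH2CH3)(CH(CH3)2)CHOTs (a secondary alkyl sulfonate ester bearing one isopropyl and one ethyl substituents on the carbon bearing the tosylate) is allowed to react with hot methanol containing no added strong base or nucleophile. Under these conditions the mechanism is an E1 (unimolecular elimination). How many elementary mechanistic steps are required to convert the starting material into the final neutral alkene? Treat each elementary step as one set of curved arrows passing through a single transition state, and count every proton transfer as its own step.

Step 1: Ionisation: the C–O σ-bond cleaves heterolytically; both bonding electrons depart with TsO⁻, leaving a secondary carbocation at the α-carbon.
Step 2: A hydride (H with its bonding pair) migrates from the adjacent isopropyl carbon to the cationic centre — a 1,2-hydride shift — upgrading the secondary cation to a tertiary one.
Step 3: A weak base (a methanol molecule from the solvent) removes a proton from a carbon adjacent to the cationic centre; the electrons of that C–H bond become the new π(C=C) bond, giving the alkene.
Total: 3 elementary steps.

3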